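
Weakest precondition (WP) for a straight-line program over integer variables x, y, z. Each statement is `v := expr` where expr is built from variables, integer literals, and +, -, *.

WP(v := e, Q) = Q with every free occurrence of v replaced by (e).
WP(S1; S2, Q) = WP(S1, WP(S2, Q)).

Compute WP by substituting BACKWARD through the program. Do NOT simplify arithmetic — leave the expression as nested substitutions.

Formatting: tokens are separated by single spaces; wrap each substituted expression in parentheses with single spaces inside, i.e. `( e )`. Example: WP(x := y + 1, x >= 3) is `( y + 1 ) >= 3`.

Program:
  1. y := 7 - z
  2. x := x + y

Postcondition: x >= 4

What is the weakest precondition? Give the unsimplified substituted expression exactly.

Answer: ( x + ( 7 - z ) ) >= 4

Derivation:
post: x >= 4
stmt 2: x := x + y  -- replace 1 occurrence(s) of x with (x + y)
  => ( x + y ) >= 4
stmt 1: y := 7 - z  -- replace 1 occurrence(s) of y with (7 - z)
  => ( x + ( 7 - z ) ) >= 4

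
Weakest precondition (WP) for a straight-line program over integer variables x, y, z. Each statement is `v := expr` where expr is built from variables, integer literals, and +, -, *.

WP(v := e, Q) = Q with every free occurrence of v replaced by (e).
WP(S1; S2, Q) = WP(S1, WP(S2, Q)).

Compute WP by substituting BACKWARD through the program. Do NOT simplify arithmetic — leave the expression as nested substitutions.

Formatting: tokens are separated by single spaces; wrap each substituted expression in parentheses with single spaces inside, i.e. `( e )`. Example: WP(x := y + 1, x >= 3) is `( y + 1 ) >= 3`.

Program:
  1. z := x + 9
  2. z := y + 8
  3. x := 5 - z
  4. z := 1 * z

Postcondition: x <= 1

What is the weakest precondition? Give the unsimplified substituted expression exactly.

post: x <= 1
stmt 4: z := 1 * z  -- replace 0 occurrence(s) of z with (1 * z)
  => x <= 1
stmt 3: x := 5 - z  -- replace 1 occurrence(s) of x with (5 - z)
  => ( 5 - z ) <= 1
stmt 2: z := y + 8  -- replace 1 occurrence(s) of z with (y + 8)
  => ( 5 - ( y + 8 ) ) <= 1
stmt 1: z := x + 9  -- replace 0 occurrence(s) of z with (x + 9)
  => ( 5 - ( y + 8 ) ) <= 1

Answer: ( 5 - ( y + 8 ) ) <= 1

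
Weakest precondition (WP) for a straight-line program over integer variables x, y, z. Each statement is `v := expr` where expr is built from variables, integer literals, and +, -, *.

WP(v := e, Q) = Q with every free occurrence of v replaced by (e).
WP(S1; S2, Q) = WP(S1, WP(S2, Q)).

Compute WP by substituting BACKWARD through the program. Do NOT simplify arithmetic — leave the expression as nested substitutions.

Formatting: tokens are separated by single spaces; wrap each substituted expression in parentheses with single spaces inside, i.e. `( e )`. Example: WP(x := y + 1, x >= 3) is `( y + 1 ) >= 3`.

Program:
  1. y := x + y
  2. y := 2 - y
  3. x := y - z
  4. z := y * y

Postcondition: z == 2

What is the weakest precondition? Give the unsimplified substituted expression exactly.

Answer: ( ( 2 - ( x + y ) ) * ( 2 - ( x + y ) ) ) == 2

Derivation:
post: z == 2
stmt 4: z := y * y  -- replace 1 occurrence(s) of z with (y * y)
  => ( y * y ) == 2
stmt 3: x := y - z  -- replace 0 occurrence(s) of x with (y - z)
  => ( y * y ) == 2
stmt 2: y := 2 - y  -- replace 2 occurrence(s) of y with (2 - y)
  => ( ( 2 - y ) * ( 2 - y ) ) == 2
stmt 1: y := x + y  -- replace 2 occurrence(s) of y with (x + y)
  => ( ( 2 - ( x + y ) ) * ( 2 - ( x + y ) ) ) == 2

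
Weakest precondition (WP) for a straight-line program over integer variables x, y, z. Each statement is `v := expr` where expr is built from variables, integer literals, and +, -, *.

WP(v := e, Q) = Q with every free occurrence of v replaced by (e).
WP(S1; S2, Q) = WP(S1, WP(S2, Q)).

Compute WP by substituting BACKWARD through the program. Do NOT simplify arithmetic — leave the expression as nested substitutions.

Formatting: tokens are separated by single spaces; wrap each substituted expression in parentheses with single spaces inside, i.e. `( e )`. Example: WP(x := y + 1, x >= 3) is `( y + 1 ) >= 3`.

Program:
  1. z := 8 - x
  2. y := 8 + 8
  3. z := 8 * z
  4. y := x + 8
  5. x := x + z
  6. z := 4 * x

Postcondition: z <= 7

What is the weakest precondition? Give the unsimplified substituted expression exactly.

post: z <= 7
stmt 6: z := 4 * x  -- replace 1 occurrence(s) of z with (4 * x)
  => ( 4 * x ) <= 7
stmt 5: x := x + z  -- replace 1 occurrence(s) of x with (x + z)
  => ( 4 * ( x + z ) ) <= 7
stmt 4: y := x + 8  -- replace 0 occurrence(s) of y with (x + 8)
  => ( 4 * ( x + z ) ) <= 7
stmt 3: z := 8 * z  -- replace 1 occurrence(s) of z with (8 * z)
  => ( 4 * ( x + ( 8 * z ) ) ) <= 7
stmt 2: y := 8 + 8  -- replace 0 occurrence(s) of y with (8 + 8)
  => ( 4 * ( x + ( 8 * z ) ) ) <= 7
stmt 1: z := 8 - x  -- replace 1 occurrence(s) of z with (8 - x)
  => ( 4 * ( x + ( 8 * ( 8 - x ) ) ) ) <= 7

Answer: ( 4 * ( x + ( 8 * ( 8 - x ) ) ) ) <= 7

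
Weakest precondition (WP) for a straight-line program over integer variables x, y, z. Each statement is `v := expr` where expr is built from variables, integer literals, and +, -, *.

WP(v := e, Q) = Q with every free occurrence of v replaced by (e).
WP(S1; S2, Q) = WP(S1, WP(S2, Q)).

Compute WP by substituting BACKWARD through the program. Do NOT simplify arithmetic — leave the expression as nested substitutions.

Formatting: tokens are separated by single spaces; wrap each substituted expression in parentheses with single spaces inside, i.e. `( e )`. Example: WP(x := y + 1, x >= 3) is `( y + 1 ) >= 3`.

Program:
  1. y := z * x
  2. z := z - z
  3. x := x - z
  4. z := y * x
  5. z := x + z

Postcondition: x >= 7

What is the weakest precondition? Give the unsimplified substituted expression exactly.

Answer: ( x - ( z - z ) ) >= 7

Derivation:
post: x >= 7
stmt 5: z := x + z  -- replace 0 occurrence(s) of z with (x + z)
  => x >= 7
stmt 4: z := y * x  -- replace 0 occurrence(s) of z with (y * x)
  => x >= 7
stmt 3: x := x - z  -- replace 1 occurrence(s) of x with (x - z)
  => ( x - z ) >= 7
stmt 2: z := z - z  -- replace 1 occurrence(s) of z with (z - z)
  => ( x - ( z - z ) ) >= 7
stmt 1: y := z * x  -- replace 0 occurrence(s) of y with (z * x)
  => ( x - ( z - z ) ) >= 7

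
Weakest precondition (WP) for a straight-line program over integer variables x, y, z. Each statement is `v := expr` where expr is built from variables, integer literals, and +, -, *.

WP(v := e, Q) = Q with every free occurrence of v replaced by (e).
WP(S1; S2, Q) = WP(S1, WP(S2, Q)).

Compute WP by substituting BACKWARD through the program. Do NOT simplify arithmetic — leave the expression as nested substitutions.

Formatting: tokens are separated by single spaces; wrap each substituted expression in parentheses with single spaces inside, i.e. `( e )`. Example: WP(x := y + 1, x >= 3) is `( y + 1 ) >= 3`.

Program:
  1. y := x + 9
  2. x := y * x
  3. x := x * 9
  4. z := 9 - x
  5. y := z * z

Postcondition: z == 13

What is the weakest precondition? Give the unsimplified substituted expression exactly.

post: z == 13
stmt 5: y := z * z  -- replace 0 occurrence(s) of y with (z * z)
  => z == 13
stmt 4: z := 9 - x  -- replace 1 occurrence(s) of z with (9 - x)
  => ( 9 - x ) == 13
stmt 3: x := x * 9  -- replace 1 occurrence(s) of x with (x * 9)
  => ( 9 - ( x * 9 ) ) == 13
stmt 2: x := y * x  -- replace 1 occurrence(s) of x with (y * x)
  => ( 9 - ( ( y * x ) * 9 ) ) == 13
stmt 1: y := x + 9  -- replace 1 occurrence(s) of y with (x + 9)
  => ( 9 - ( ( ( x + 9 ) * x ) * 9 ) ) == 13

Answer: ( 9 - ( ( ( x + 9 ) * x ) * 9 ) ) == 13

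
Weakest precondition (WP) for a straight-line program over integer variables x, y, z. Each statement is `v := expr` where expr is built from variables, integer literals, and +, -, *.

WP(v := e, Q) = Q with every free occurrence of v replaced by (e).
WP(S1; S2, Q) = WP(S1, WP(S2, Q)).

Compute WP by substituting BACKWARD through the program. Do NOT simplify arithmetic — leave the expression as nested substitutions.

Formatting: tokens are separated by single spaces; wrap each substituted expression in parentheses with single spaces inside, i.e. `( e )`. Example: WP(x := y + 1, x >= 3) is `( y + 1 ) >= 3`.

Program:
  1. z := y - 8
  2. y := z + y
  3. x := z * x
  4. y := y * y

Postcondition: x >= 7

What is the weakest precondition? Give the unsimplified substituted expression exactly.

post: x >= 7
stmt 4: y := y * y  -- replace 0 occurrence(s) of y with (y * y)
  => x >= 7
stmt 3: x := z * x  -- replace 1 occurrence(s) of x with (z * x)
  => ( z * x ) >= 7
stmt 2: y := z + y  -- replace 0 occurrence(s) of y with (z + y)
  => ( z * x ) >= 7
stmt 1: z := y - 8  -- replace 1 occurrence(s) of z with (y - 8)
  => ( ( y - 8 ) * x ) >= 7

Answer: ( ( y - 8 ) * x ) >= 7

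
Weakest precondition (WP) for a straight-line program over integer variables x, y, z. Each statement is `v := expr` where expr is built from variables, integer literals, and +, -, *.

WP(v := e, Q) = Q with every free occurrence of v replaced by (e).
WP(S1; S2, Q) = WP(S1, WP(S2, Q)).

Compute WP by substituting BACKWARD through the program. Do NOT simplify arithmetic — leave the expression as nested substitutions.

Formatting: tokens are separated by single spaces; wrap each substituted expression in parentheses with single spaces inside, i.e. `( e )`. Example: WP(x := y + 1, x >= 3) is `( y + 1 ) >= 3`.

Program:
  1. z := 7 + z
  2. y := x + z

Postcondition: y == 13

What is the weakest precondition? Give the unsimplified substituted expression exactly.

Answer: ( x + ( 7 + z ) ) == 13

Derivation:
post: y == 13
stmt 2: y := x + z  -- replace 1 occurrence(s) of y with (x + z)
  => ( x + z ) == 13
stmt 1: z := 7 + z  -- replace 1 occurrence(s) of z with (7 + z)
  => ( x + ( 7 + z ) ) == 13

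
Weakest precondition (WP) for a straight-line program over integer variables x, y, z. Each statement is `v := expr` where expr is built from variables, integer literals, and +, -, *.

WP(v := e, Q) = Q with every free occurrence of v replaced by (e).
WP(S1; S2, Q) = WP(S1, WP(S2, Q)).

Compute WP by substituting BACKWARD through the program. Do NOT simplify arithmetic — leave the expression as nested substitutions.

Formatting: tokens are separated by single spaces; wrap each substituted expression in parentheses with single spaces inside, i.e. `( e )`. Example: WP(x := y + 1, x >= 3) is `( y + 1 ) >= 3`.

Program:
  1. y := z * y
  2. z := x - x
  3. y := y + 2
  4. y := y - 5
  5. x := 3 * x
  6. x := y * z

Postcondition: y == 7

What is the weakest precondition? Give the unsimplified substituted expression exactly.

post: y == 7
stmt 6: x := y * z  -- replace 0 occurrence(s) of x with (y * z)
  => y == 7
stmt 5: x := 3 * x  -- replace 0 occurrence(s) of x with (3 * x)
  => y == 7
stmt 4: y := y - 5  -- replace 1 occurrence(s) of y with (y - 5)
  => ( y - 5 ) == 7
stmt 3: y := y + 2  -- replace 1 occurrence(s) of y with (y + 2)
  => ( ( y + 2 ) - 5 ) == 7
stmt 2: z := x - x  -- replace 0 occurrence(s) of z with (x - x)
  => ( ( y + 2 ) - 5 ) == 7
stmt 1: y := z * y  -- replace 1 occurrence(s) of y with (z * y)
  => ( ( ( z * y ) + 2 ) - 5 ) == 7

Answer: ( ( ( z * y ) + 2 ) - 5 ) == 7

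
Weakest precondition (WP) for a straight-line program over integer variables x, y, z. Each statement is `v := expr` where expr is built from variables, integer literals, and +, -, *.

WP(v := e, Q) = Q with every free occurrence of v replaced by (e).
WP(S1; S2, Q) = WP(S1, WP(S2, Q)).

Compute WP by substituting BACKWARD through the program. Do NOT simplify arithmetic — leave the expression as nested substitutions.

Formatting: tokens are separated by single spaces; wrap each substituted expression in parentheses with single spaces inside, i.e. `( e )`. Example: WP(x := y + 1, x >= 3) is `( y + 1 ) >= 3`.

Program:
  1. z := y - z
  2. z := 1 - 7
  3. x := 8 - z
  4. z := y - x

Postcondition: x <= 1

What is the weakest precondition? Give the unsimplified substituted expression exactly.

post: x <= 1
stmt 4: z := y - x  -- replace 0 occurrence(s) of z with (y - x)
  => x <= 1
stmt 3: x := 8 - z  -- replace 1 occurrence(s) of x with (8 - z)
  => ( 8 - z ) <= 1
stmt 2: z := 1 - 7  -- replace 1 occurrence(s) of z with (1 - 7)
  => ( 8 - ( 1 - 7 ) ) <= 1
stmt 1: z := y - z  -- replace 0 occurrence(s) of z with (y - z)
  => ( 8 - ( 1 - 7 ) ) <= 1

Answer: ( 8 - ( 1 - 7 ) ) <= 1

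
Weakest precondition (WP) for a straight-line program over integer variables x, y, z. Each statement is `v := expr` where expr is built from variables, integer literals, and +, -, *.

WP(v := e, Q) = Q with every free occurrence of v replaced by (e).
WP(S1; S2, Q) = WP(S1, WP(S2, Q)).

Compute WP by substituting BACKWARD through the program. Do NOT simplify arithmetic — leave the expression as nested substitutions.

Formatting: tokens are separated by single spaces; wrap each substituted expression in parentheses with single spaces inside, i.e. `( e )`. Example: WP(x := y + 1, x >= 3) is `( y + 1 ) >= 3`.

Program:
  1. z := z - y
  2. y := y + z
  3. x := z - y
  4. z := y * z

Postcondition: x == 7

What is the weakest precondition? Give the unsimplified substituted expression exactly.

Answer: ( ( z - y ) - ( y + ( z - y ) ) ) == 7

Derivation:
post: x == 7
stmt 4: z := y * z  -- replace 0 occurrence(s) of z with (y * z)
  => x == 7
stmt 3: x := z - y  -- replace 1 occurrence(s) of x with (z - y)
  => ( z - y ) == 7
stmt 2: y := y + z  -- replace 1 occurrence(s) of y with (y + z)
  => ( z - ( y + z ) ) == 7
stmt 1: z := z - y  -- replace 2 occurrence(s) of z with (z - y)
  => ( ( z - y ) - ( y + ( z - y ) ) ) == 7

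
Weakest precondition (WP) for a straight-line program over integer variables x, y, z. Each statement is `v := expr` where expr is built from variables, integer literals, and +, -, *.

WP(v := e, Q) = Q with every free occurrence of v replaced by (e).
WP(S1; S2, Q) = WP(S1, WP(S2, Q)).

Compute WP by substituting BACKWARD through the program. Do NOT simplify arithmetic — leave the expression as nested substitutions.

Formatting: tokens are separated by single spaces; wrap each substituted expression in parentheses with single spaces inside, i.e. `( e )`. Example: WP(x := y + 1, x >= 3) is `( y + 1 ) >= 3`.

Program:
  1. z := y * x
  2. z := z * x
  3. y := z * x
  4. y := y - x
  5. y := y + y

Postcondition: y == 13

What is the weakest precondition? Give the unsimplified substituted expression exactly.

post: y == 13
stmt 5: y := y + y  -- replace 1 occurrence(s) of y with (y + y)
  => ( y + y ) == 13
stmt 4: y := y - x  -- replace 2 occurrence(s) of y with (y - x)
  => ( ( y - x ) + ( y - x ) ) == 13
stmt 3: y := z * x  -- replace 2 occurrence(s) of y with (z * x)
  => ( ( ( z * x ) - x ) + ( ( z * x ) - x ) ) == 13
stmt 2: z := z * x  -- replace 2 occurrence(s) of z with (z * x)
  => ( ( ( ( z * x ) * x ) - x ) + ( ( ( z * x ) * x ) - x ) ) == 13
stmt 1: z := y * x  -- replace 2 occurrence(s) of z with (y * x)
  => ( ( ( ( ( y * x ) * x ) * x ) - x ) + ( ( ( ( y * x ) * x ) * x ) - x ) ) == 13

Answer: ( ( ( ( ( y * x ) * x ) * x ) - x ) + ( ( ( ( y * x ) * x ) * x ) - x ) ) == 13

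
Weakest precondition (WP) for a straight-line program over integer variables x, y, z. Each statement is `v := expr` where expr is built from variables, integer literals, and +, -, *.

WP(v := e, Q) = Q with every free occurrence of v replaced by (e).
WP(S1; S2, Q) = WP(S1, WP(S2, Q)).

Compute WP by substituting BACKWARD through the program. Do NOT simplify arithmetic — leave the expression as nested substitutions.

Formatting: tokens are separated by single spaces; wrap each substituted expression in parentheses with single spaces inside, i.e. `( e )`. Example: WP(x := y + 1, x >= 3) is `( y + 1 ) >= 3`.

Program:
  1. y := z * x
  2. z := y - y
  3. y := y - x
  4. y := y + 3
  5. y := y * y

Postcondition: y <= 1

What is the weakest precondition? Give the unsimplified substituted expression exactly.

Answer: ( ( ( ( z * x ) - x ) + 3 ) * ( ( ( z * x ) - x ) + 3 ) ) <= 1

Derivation:
post: y <= 1
stmt 5: y := y * y  -- replace 1 occurrence(s) of y with (y * y)
  => ( y * y ) <= 1
stmt 4: y := y + 3  -- replace 2 occurrence(s) of y with (y + 3)
  => ( ( y + 3 ) * ( y + 3 ) ) <= 1
stmt 3: y := y - x  -- replace 2 occurrence(s) of y with (y - x)
  => ( ( ( y - x ) + 3 ) * ( ( y - x ) + 3 ) ) <= 1
stmt 2: z := y - y  -- replace 0 occurrence(s) of z with (y - y)
  => ( ( ( y - x ) + 3 ) * ( ( y - x ) + 3 ) ) <= 1
stmt 1: y := z * x  -- replace 2 occurrence(s) of y with (z * x)
  => ( ( ( ( z * x ) - x ) + 3 ) * ( ( ( z * x ) - x ) + 3 ) ) <= 1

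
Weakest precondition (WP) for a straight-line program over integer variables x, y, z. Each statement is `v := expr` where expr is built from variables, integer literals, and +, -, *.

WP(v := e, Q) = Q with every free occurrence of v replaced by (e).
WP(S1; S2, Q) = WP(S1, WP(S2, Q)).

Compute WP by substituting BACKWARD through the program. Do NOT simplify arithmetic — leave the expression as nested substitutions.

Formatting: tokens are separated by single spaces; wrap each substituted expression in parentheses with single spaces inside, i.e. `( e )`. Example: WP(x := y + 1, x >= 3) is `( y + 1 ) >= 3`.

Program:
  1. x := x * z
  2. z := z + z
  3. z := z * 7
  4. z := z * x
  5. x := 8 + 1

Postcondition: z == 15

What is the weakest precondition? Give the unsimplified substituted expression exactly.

Answer: ( ( ( z + z ) * 7 ) * ( x * z ) ) == 15

Derivation:
post: z == 15
stmt 5: x := 8 + 1  -- replace 0 occurrence(s) of x with (8 + 1)
  => z == 15
stmt 4: z := z * x  -- replace 1 occurrence(s) of z with (z * x)
  => ( z * x ) == 15
stmt 3: z := z * 7  -- replace 1 occurrence(s) of z with (z * 7)
  => ( ( z * 7 ) * x ) == 15
stmt 2: z := z + z  -- replace 1 occurrence(s) of z with (z + z)
  => ( ( ( z + z ) * 7 ) * x ) == 15
stmt 1: x := x * z  -- replace 1 occurrence(s) of x with (x * z)
  => ( ( ( z + z ) * 7 ) * ( x * z ) ) == 15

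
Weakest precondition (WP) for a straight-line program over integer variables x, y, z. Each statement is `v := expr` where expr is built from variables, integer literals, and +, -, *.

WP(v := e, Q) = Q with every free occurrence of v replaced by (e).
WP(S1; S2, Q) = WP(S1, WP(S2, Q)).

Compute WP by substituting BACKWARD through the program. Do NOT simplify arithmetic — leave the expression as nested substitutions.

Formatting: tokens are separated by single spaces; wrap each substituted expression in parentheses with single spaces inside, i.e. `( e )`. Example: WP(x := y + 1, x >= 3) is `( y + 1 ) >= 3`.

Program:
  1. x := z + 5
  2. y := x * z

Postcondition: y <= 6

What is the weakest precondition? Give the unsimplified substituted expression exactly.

post: y <= 6
stmt 2: y := x * z  -- replace 1 occurrence(s) of y with (x * z)
  => ( x * z ) <= 6
stmt 1: x := z + 5  -- replace 1 occurrence(s) of x with (z + 5)
  => ( ( z + 5 ) * z ) <= 6

Answer: ( ( z + 5 ) * z ) <= 6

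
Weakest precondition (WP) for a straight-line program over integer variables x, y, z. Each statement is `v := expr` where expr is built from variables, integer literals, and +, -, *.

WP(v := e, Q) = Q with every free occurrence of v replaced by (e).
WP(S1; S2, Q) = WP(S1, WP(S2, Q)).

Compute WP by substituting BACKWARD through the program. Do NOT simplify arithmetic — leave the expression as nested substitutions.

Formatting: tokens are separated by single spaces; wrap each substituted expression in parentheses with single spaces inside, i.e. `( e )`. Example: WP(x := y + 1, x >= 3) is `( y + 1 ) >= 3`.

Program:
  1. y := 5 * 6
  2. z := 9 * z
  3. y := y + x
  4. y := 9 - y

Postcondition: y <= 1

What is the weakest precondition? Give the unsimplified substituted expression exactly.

post: y <= 1
stmt 4: y := 9 - y  -- replace 1 occurrence(s) of y with (9 - y)
  => ( 9 - y ) <= 1
stmt 3: y := y + x  -- replace 1 occurrence(s) of y with (y + x)
  => ( 9 - ( y + x ) ) <= 1
stmt 2: z := 9 * z  -- replace 0 occurrence(s) of z with (9 * z)
  => ( 9 - ( y + x ) ) <= 1
stmt 1: y := 5 * 6  -- replace 1 occurrence(s) of y with (5 * 6)
  => ( 9 - ( ( 5 * 6 ) + x ) ) <= 1

Answer: ( 9 - ( ( 5 * 6 ) + x ) ) <= 1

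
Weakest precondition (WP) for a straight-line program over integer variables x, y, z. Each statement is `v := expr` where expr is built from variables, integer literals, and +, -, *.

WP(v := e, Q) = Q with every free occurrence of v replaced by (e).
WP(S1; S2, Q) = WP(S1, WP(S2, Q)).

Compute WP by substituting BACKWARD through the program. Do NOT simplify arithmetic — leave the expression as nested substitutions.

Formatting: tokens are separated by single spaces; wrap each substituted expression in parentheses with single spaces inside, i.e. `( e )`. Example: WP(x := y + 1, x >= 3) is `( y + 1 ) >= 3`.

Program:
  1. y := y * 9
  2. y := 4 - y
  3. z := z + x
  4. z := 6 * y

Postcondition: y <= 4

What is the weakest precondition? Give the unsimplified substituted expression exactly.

post: y <= 4
stmt 4: z := 6 * y  -- replace 0 occurrence(s) of z with (6 * y)
  => y <= 4
stmt 3: z := z + x  -- replace 0 occurrence(s) of z with (z + x)
  => y <= 4
stmt 2: y := 4 - y  -- replace 1 occurrence(s) of y with (4 - y)
  => ( 4 - y ) <= 4
stmt 1: y := y * 9  -- replace 1 occurrence(s) of y with (y * 9)
  => ( 4 - ( y * 9 ) ) <= 4

Answer: ( 4 - ( y * 9 ) ) <= 4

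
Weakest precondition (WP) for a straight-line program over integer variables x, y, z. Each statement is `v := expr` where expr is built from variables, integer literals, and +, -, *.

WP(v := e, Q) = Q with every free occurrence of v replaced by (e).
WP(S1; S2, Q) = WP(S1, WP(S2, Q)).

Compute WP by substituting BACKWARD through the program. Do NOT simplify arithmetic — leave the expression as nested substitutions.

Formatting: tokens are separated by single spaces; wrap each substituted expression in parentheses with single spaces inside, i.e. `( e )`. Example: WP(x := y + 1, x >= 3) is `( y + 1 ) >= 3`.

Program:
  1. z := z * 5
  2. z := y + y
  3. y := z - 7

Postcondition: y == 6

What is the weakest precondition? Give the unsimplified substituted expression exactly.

Answer: ( ( y + y ) - 7 ) == 6

Derivation:
post: y == 6
stmt 3: y := z - 7  -- replace 1 occurrence(s) of y with (z - 7)
  => ( z - 7 ) == 6
stmt 2: z := y + y  -- replace 1 occurrence(s) of z with (y + y)
  => ( ( y + y ) - 7 ) == 6
stmt 1: z := z * 5  -- replace 0 occurrence(s) of z with (z * 5)
  => ( ( y + y ) - 7 ) == 6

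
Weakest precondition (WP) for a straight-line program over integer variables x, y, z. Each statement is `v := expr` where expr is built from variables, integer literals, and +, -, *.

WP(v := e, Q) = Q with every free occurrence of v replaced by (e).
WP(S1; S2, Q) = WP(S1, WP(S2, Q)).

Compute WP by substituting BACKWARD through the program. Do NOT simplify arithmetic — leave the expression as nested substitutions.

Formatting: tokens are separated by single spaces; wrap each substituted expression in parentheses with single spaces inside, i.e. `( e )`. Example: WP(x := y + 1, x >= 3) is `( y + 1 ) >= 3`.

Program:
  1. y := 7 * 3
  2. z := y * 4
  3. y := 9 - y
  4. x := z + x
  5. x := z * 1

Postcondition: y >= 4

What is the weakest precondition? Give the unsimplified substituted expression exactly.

Answer: ( 9 - ( 7 * 3 ) ) >= 4

Derivation:
post: y >= 4
stmt 5: x := z * 1  -- replace 0 occurrence(s) of x with (z * 1)
  => y >= 4
stmt 4: x := z + x  -- replace 0 occurrence(s) of x with (z + x)
  => y >= 4
stmt 3: y := 9 - y  -- replace 1 occurrence(s) of y with (9 - y)
  => ( 9 - y ) >= 4
stmt 2: z := y * 4  -- replace 0 occurrence(s) of z with (y * 4)
  => ( 9 - y ) >= 4
stmt 1: y := 7 * 3  -- replace 1 occurrence(s) of y with (7 * 3)
  => ( 9 - ( 7 * 3 ) ) >= 4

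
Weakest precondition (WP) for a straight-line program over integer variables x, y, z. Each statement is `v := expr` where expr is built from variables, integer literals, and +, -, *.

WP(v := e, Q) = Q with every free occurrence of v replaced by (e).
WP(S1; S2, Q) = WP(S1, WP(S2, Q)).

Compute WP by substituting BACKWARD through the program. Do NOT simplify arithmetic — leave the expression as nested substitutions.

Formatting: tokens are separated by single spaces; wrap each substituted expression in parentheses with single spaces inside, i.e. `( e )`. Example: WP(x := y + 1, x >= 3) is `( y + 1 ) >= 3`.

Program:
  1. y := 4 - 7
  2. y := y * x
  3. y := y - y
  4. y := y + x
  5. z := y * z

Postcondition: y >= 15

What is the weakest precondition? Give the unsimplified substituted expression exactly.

post: y >= 15
stmt 5: z := y * z  -- replace 0 occurrence(s) of z with (y * z)
  => y >= 15
stmt 4: y := y + x  -- replace 1 occurrence(s) of y with (y + x)
  => ( y + x ) >= 15
stmt 3: y := y - y  -- replace 1 occurrence(s) of y with (y - y)
  => ( ( y - y ) + x ) >= 15
stmt 2: y := y * x  -- replace 2 occurrence(s) of y with (y * x)
  => ( ( ( y * x ) - ( y * x ) ) + x ) >= 15
stmt 1: y := 4 - 7  -- replace 2 occurrence(s) of y with (4 - 7)
  => ( ( ( ( 4 - 7 ) * x ) - ( ( 4 - 7 ) * x ) ) + x ) >= 15

Answer: ( ( ( ( 4 - 7 ) * x ) - ( ( 4 - 7 ) * x ) ) + x ) >= 15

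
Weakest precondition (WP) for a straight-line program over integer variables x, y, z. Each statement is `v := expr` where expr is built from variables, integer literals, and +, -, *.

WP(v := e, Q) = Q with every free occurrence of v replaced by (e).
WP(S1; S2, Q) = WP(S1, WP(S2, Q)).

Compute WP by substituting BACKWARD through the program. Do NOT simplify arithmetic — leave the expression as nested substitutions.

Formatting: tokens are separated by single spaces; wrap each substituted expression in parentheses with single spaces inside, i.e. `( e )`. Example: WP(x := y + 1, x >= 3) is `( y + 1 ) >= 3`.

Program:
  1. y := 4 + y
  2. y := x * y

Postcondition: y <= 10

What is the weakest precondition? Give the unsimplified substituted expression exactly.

post: y <= 10
stmt 2: y := x * y  -- replace 1 occurrence(s) of y with (x * y)
  => ( x * y ) <= 10
stmt 1: y := 4 + y  -- replace 1 occurrence(s) of y with (4 + y)
  => ( x * ( 4 + y ) ) <= 10

Answer: ( x * ( 4 + y ) ) <= 10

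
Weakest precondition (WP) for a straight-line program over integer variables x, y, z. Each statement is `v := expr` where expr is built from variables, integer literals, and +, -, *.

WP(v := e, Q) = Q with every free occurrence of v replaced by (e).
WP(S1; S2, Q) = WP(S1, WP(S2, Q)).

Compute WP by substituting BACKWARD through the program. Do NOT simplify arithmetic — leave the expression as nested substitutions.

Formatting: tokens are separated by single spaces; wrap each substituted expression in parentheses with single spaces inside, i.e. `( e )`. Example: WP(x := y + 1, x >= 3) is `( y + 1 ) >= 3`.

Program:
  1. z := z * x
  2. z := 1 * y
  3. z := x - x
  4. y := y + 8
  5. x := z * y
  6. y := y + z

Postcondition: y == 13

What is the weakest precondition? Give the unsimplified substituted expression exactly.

post: y == 13
stmt 6: y := y + z  -- replace 1 occurrence(s) of y with (y + z)
  => ( y + z ) == 13
stmt 5: x := z * y  -- replace 0 occurrence(s) of x with (z * y)
  => ( y + z ) == 13
stmt 4: y := y + 8  -- replace 1 occurrence(s) of y with (y + 8)
  => ( ( y + 8 ) + z ) == 13
stmt 3: z := x - x  -- replace 1 occurrence(s) of z with (x - x)
  => ( ( y + 8 ) + ( x - x ) ) == 13
stmt 2: z := 1 * y  -- replace 0 occurrence(s) of z with (1 * y)
  => ( ( y + 8 ) + ( x - x ) ) == 13
stmt 1: z := z * x  -- replace 0 occurrence(s) of z with (z * x)
  => ( ( y + 8 ) + ( x - x ) ) == 13

Answer: ( ( y + 8 ) + ( x - x ) ) == 13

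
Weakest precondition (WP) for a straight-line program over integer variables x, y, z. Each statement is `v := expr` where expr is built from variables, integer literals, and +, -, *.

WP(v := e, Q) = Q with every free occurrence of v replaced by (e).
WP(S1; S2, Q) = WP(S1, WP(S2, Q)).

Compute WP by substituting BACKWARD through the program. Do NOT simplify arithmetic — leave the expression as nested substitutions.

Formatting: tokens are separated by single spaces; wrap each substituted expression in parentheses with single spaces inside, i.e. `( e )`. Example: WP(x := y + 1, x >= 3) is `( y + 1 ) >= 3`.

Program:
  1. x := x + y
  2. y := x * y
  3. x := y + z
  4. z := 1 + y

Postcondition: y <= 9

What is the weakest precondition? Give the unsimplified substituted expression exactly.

post: y <= 9
stmt 4: z := 1 + y  -- replace 0 occurrence(s) of z with (1 + y)
  => y <= 9
stmt 3: x := y + z  -- replace 0 occurrence(s) of x with (y + z)
  => y <= 9
stmt 2: y := x * y  -- replace 1 occurrence(s) of y with (x * y)
  => ( x * y ) <= 9
stmt 1: x := x + y  -- replace 1 occurrence(s) of x with (x + y)
  => ( ( x + y ) * y ) <= 9

Answer: ( ( x + y ) * y ) <= 9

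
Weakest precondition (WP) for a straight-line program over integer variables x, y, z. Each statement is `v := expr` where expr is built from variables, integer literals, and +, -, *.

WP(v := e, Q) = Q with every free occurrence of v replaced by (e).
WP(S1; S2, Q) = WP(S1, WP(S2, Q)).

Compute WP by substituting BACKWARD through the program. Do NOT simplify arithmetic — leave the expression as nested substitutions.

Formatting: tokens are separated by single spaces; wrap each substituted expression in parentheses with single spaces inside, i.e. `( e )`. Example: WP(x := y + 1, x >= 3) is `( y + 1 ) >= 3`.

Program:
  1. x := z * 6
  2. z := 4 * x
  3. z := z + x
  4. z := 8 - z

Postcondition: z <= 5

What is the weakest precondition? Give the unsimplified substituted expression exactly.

post: z <= 5
stmt 4: z := 8 - z  -- replace 1 occurrence(s) of z with (8 - z)
  => ( 8 - z ) <= 5
stmt 3: z := z + x  -- replace 1 occurrence(s) of z with (z + x)
  => ( 8 - ( z + x ) ) <= 5
stmt 2: z := 4 * x  -- replace 1 occurrence(s) of z with (4 * x)
  => ( 8 - ( ( 4 * x ) + x ) ) <= 5
stmt 1: x := z * 6  -- replace 2 occurrence(s) of x with (z * 6)
  => ( 8 - ( ( 4 * ( z * 6 ) ) + ( z * 6 ) ) ) <= 5

Answer: ( 8 - ( ( 4 * ( z * 6 ) ) + ( z * 6 ) ) ) <= 5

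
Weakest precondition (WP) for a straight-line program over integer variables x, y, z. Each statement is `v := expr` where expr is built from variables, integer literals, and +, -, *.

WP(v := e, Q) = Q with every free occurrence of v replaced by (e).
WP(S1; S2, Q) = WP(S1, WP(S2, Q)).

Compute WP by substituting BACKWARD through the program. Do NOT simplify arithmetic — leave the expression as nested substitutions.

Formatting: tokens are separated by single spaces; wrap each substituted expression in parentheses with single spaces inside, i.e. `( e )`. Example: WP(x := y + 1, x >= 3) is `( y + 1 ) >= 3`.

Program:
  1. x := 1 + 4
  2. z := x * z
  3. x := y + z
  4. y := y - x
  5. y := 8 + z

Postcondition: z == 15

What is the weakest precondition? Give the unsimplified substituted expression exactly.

Answer: ( ( 1 + 4 ) * z ) == 15

Derivation:
post: z == 15
stmt 5: y := 8 + z  -- replace 0 occurrence(s) of y with (8 + z)
  => z == 15
stmt 4: y := y - x  -- replace 0 occurrence(s) of y with (y - x)
  => z == 15
stmt 3: x := y + z  -- replace 0 occurrence(s) of x with (y + z)
  => z == 15
stmt 2: z := x * z  -- replace 1 occurrence(s) of z with (x * z)
  => ( x * z ) == 15
stmt 1: x := 1 + 4  -- replace 1 occurrence(s) of x with (1 + 4)
  => ( ( 1 + 4 ) * z ) == 15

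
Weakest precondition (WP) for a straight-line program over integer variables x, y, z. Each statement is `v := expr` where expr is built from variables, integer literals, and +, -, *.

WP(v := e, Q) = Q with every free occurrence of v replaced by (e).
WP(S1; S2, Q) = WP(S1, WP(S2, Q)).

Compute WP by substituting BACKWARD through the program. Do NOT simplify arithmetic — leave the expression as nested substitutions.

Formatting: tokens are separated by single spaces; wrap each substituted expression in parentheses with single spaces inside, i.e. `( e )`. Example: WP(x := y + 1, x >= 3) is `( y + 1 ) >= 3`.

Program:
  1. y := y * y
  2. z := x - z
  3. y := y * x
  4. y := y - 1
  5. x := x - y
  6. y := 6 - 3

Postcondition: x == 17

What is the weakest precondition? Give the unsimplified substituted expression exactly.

post: x == 17
stmt 6: y := 6 - 3  -- replace 0 occurrence(s) of y with (6 - 3)
  => x == 17
stmt 5: x := x - y  -- replace 1 occurrence(s) of x with (x - y)
  => ( x - y ) == 17
stmt 4: y := y - 1  -- replace 1 occurrence(s) of y with (y - 1)
  => ( x - ( y - 1 ) ) == 17
stmt 3: y := y * x  -- replace 1 occurrence(s) of y with (y * x)
  => ( x - ( ( y * x ) - 1 ) ) == 17
stmt 2: z := x - z  -- replace 0 occurrence(s) of z with (x - z)
  => ( x - ( ( y * x ) - 1 ) ) == 17
stmt 1: y := y * y  -- replace 1 occurrence(s) of y with (y * y)
  => ( x - ( ( ( y * y ) * x ) - 1 ) ) == 17

Answer: ( x - ( ( ( y * y ) * x ) - 1 ) ) == 17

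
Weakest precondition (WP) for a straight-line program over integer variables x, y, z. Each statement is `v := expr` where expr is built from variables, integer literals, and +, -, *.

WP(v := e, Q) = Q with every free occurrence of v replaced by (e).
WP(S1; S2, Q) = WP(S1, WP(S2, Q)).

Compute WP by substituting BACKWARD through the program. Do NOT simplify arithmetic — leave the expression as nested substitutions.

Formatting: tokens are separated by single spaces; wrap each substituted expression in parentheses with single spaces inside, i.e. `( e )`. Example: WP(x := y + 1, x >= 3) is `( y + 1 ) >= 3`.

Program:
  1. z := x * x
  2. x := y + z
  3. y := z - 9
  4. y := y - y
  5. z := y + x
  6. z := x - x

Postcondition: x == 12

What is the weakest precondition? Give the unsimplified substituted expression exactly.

Answer: ( y + ( x * x ) ) == 12

Derivation:
post: x == 12
stmt 6: z := x - x  -- replace 0 occurrence(s) of z with (x - x)
  => x == 12
stmt 5: z := y + x  -- replace 0 occurrence(s) of z with (y + x)
  => x == 12
stmt 4: y := y - y  -- replace 0 occurrence(s) of y with (y - y)
  => x == 12
stmt 3: y := z - 9  -- replace 0 occurrence(s) of y with (z - 9)
  => x == 12
stmt 2: x := y + z  -- replace 1 occurrence(s) of x with (y + z)
  => ( y + z ) == 12
stmt 1: z := x * x  -- replace 1 occurrence(s) of z with (x * x)
  => ( y + ( x * x ) ) == 12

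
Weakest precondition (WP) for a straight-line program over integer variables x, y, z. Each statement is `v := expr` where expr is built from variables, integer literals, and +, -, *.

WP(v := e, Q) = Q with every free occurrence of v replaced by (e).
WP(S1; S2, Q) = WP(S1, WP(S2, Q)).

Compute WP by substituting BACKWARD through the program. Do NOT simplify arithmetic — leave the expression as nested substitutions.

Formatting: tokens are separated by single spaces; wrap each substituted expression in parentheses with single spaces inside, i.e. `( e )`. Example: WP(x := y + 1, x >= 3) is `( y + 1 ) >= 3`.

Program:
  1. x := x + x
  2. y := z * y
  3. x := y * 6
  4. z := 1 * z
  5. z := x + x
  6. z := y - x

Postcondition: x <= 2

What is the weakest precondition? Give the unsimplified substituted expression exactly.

Answer: ( ( z * y ) * 6 ) <= 2

Derivation:
post: x <= 2
stmt 6: z := y - x  -- replace 0 occurrence(s) of z with (y - x)
  => x <= 2
stmt 5: z := x + x  -- replace 0 occurrence(s) of z with (x + x)
  => x <= 2
stmt 4: z := 1 * z  -- replace 0 occurrence(s) of z with (1 * z)
  => x <= 2
stmt 3: x := y * 6  -- replace 1 occurrence(s) of x with (y * 6)
  => ( y * 6 ) <= 2
stmt 2: y := z * y  -- replace 1 occurrence(s) of y with (z * y)
  => ( ( z * y ) * 6 ) <= 2
stmt 1: x := x + x  -- replace 0 occurrence(s) of x with (x + x)
  => ( ( z * y ) * 6 ) <= 2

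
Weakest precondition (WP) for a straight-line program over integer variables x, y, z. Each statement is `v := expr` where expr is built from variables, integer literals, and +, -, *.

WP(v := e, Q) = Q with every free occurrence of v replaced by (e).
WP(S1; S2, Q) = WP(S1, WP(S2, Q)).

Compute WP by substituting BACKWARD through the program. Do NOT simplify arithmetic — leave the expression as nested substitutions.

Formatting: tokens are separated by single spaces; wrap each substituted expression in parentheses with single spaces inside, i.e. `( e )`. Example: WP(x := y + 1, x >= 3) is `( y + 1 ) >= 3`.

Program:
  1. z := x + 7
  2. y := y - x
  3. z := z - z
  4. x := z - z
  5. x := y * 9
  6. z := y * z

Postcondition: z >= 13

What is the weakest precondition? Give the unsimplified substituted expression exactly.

Answer: ( ( y - x ) * ( ( x + 7 ) - ( x + 7 ) ) ) >= 13

Derivation:
post: z >= 13
stmt 6: z := y * z  -- replace 1 occurrence(s) of z with (y * z)
  => ( y * z ) >= 13
stmt 5: x := y * 9  -- replace 0 occurrence(s) of x with (y * 9)
  => ( y * z ) >= 13
stmt 4: x := z - z  -- replace 0 occurrence(s) of x with (z - z)
  => ( y * z ) >= 13
stmt 3: z := z - z  -- replace 1 occurrence(s) of z with (z - z)
  => ( y * ( z - z ) ) >= 13
stmt 2: y := y - x  -- replace 1 occurrence(s) of y with (y - x)
  => ( ( y - x ) * ( z - z ) ) >= 13
stmt 1: z := x + 7  -- replace 2 occurrence(s) of z with (x + 7)
  => ( ( y - x ) * ( ( x + 7 ) - ( x + 7 ) ) ) >= 13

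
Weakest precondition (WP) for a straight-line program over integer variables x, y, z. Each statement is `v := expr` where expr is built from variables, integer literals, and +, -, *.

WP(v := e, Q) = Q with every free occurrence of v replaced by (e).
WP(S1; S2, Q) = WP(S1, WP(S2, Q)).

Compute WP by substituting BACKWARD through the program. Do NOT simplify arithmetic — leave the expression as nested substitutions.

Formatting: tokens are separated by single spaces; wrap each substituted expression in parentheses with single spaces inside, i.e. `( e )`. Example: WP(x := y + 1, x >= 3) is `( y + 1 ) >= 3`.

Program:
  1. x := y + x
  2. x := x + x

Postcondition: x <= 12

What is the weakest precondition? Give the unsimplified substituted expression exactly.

Answer: ( ( y + x ) + ( y + x ) ) <= 12

Derivation:
post: x <= 12
stmt 2: x := x + x  -- replace 1 occurrence(s) of x with (x + x)
  => ( x + x ) <= 12
stmt 1: x := y + x  -- replace 2 occurrence(s) of x with (y + x)
  => ( ( y + x ) + ( y + x ) ) <= 12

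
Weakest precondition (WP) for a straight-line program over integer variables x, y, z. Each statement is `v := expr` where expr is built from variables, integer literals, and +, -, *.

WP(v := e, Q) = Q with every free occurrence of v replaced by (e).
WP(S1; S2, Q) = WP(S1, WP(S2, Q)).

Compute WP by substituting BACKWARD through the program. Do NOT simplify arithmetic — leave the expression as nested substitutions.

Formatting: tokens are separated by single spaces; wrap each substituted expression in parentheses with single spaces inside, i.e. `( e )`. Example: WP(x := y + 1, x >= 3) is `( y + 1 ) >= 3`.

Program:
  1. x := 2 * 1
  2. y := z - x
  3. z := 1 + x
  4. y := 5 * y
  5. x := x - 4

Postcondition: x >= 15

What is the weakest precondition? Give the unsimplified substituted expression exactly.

post: x >= 15
stmt 5: x := x - 4  -- replace 1 occurrence(s) of x with (x - 4)
  => ( x - 4 ) >= 15
stmt 4: y := 5 * y  -- replace 0 occurrence(s) of y with (5 * y)
  => ( x - 4 ) >= 15
stmt 3: z := 1 + x  -- replace 0 occurrence(s) of z with (1 + x)
  => ( x - 4 ) >= 15
stmt 2: y := z - x  -- replace 0 occurrence(s) of y with (z - x)
  => ( x - 4 ) >= 15
stmt 1: x := 2 * 1  -- replace 1 occurrence(s) of x with (2 * 1)
  => ( ( 2 * 1 ) - 4 ) >= 15

Answer: ( ( 2 * 1 ) - 4 ) >= 15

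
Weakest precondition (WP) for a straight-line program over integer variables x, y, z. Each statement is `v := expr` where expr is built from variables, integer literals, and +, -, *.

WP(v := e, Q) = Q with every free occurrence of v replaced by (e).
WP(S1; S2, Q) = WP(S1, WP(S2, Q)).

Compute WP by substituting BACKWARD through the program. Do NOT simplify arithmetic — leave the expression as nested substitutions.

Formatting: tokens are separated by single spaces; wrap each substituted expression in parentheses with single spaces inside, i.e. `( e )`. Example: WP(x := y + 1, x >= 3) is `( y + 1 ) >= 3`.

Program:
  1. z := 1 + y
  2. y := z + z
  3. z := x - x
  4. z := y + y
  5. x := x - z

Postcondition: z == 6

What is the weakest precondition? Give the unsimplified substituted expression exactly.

Answer: ( ( ( 1 + y ) + ( 1 + y ) ) + ( ( 1 + y ) + ( 1 + y ) ) ) == 6

Derivation:
post: z == 6
stmt 5: x := x - z  -- replace 0 occurrence(s) of x with (x - z)
  => z == 6
stmt 4: z := y + y  -- replace 1 occurrence(s) of z with (y + y)
  => ( y + y ) == 6
stmt 3: z := x - x  -- replace 0 occurrence(s) of z with (x - x)
  => ( y + y ) == 6
stmt 2: y := z + z  -- replace 2 occurrence(s) of y with (z + z)
  => ( ( z + z ) + ( z + z ) ) == 6
stmt 1: z := 1 + y  -- replace 4 occurrence(s) of z with (1 + y)
  => ( ( ( 1 + y ) + ( 1 + y ) ) + ( ( 1 + y ) + ( 1 + y ) ) ) == 6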